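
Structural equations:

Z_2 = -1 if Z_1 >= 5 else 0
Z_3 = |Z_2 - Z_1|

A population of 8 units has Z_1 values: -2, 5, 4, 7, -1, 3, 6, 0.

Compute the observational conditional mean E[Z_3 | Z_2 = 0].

2

Conditioning on Z_2=0 selects the 5 unit(s) with Z_1 ∈ {-2, 4, -1, 3, 0}. Their Z_3 values: 2, 4, 1, 3, 0. Mean = 2.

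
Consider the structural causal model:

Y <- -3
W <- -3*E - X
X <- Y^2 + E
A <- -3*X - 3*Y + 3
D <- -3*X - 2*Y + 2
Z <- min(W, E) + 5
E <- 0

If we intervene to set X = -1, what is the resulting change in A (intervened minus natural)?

The intervention breaks the incoming arrows to X: X <- Y^2 + E no longer applies, and X = -1.
A = -3*X - 3*Y + 3  [with X=-1, Y=-3]  = 15
Without intervention: X = Y^2 + E  [with Y=-3, E=0]  = 9; A = -3*X - 3*Y + 3  [with X=9, Y=-3]  = -15.
Change = 15 − (-15) = 30.

30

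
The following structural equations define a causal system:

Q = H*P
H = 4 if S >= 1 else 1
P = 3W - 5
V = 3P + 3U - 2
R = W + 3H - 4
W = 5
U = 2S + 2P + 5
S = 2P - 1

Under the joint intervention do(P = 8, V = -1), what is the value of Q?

32

Under do(P = 8, V = -1), each intervened variable's structural equation is replaced by its fixed value.
S = 2P - 1  [with P=8]  = 15
H = 4 if S >= 1 else 1  [with S=15]  = 4
Q = H*P  [with H=4, P=8]  = 32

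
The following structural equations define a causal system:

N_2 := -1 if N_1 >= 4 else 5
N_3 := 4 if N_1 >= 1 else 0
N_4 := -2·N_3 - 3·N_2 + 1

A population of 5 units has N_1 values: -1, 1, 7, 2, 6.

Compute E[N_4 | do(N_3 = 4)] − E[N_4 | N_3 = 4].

-1.8

do(N_3=4) breaks N_3's dependence on N_1. With N_3=4 fixed, N_4 across the units is -22, -22, -4, -22, -4, mean -14.8.
E[N_4|N_3=4] averages over only the 4 units with N_3=4 (N_1 = 1, 7, 2, 6): N_4 = -22, -4, -22, -4, mean -13.
Difference = -14.8 − (-13) = -1.8.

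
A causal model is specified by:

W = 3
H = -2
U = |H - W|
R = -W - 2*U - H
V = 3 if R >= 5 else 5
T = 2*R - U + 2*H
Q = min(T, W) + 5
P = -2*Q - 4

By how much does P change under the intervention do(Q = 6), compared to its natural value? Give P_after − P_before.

do(Q=6) replaces the equation Q = min(T, W) + 5 with the constant Q = 6.
P = -2*Q - 4  [with Q=6]  = -16
Without intervention: U = |H - W|  [with H=-2, W=3]  = 5; R = -W - 2*U - H  [with W=3, U=5, H=-2]  = -11; T = 2*R - U + 2*H  [with R=-11, U=5, H=-2]  = -31; Q = min(T, W) + 5  [with T=-31, W=3]  = -26; P = -2*Q - 4  [with Q=-26]  = 48.
Change = -16 − 48 = -64.

-64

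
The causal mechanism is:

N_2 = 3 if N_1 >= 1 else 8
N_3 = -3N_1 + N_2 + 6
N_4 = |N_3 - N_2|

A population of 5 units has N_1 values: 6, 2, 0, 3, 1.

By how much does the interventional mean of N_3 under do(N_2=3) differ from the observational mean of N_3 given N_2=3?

1.8

do(N_2=3) breaks N_2's dependence on N_1. With N_2=3 fixed, N_3 across the units is -9, 3, 9, 0, 6, mean 1.8.
Conditioning on N_2=3 selects the 4 unit(s) with N_1 ∈ {6, 2, 3, 1}. Their N_3 values: -9, 3, 0, 6. Mean = 0.
Difference = 1.8 − 0 = 1.8.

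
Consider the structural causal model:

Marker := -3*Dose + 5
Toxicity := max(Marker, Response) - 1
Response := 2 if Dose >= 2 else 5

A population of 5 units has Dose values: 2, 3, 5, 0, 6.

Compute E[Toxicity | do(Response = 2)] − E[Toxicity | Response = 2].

0.6

The intervention sets Response=2 in all 5 units regardless of Dose. Recomputing Toxicity per unit gives 1, 1, 1, 4, 1; average 1.6.
E[Toxicity|Response=2] averages over only the 4 units with Response=2 (Dose = 2, 3, 5, 6): Toxicity = 1, 1, 1, 1, mean 1.
Difference = 1.6 − 1 = 0.6.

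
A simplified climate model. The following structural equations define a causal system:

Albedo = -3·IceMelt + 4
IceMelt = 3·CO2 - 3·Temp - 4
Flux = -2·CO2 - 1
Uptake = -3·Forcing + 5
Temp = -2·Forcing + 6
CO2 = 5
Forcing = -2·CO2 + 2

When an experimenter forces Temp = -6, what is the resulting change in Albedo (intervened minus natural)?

do(Temp=-6) replaces the equation Temp = -2·Forcing + 6 with the constant Temp = -6.
IceMelt = 3·CO2 - 3·Temp - 4  [with CO2=5, Temp=-6]  = 29
Albedo = -3·IceMelt + 4  [with IceMelt=29]  = -83
Without intervention: Forcing = -2·CO2 + 2  [with CO2=5]  = -8; Temp = -2·Forcing + 6  [with Forcing=-8]  = 22; IceMelt = 3·CO2 - 3·Temp - 4  [with CO2=5, Temp=22]  = -55; Albedo = -3·IceMelt + 4  [with IceMelt=-55]  = 169.
Change = -83 − 169 = -252.

-252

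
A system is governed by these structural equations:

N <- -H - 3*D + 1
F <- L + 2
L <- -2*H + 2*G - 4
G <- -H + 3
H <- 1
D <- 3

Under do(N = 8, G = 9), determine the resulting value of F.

The joint intervention fixes N = 8, G = 9, removing each variable's own equation.
L = -2*H + 2*G - 4  [with H=1, G=9]  = 12
F = L + 2  [with L=12]  = 14

14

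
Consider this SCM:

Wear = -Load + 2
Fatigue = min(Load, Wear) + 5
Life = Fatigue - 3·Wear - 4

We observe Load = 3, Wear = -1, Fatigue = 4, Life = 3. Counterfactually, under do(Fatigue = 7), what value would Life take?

6

The intervention breaks the incoming arrows to Fatigue: Fatigue = min(Load, Wear) + 5 no longer applies, and Fatigue = 7.
Wear = -Load + 2  [with Load=3]  = -1
Life = Fatigue - 3·Wear - 4  [with Fatigue=7, Wear=-1]  = 6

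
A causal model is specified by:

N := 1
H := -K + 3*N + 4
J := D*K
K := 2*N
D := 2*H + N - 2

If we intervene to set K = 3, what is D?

7

Under do(K=3), the mechanism K := 2*N is discarded; K is fixed at 3.
H = -K + 3*N + 4  [with K=3, N=1]  = 4
D = 2*H + N - 2  [with H=4, N=1]  = 7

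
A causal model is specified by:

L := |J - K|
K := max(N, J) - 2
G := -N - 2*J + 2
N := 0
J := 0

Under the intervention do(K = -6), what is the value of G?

2

The intervention breaks the incoming arrows to K: K := max(N, J) - 2 no longer applies, and K = -6.
G is not downstream of the intervention, so its value is determined by the original equations.
G = -N - 2*J + 2  [with N=0, J=0]  = 2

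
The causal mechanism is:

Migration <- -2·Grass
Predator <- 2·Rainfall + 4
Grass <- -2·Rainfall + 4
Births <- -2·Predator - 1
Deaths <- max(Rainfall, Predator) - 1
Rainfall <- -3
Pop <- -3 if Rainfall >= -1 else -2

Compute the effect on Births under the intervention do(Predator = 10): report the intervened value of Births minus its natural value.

-24

The intervention breaks the incoming arrows to Predator: Predator <- 2·Rainfall + 4 no longer applies, and Predator = 10.
Births = -2·Predator - 1  [with Predator=10]  = -21
Without intervention: Predator = 2·Rainfall + 4  [with Rainfall=-3]  = -2; Births = -2·Predator - 1  [with Predator=-2]  = 3.
Change = -21 − 3 = -24.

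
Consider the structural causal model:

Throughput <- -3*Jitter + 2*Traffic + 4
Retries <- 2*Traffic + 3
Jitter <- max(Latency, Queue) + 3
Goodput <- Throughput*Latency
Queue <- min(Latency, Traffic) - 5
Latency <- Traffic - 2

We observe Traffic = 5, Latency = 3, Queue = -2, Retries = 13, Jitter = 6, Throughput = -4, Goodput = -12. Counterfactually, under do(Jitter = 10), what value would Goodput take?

Under do(Jitter=10), the mechanism Jitter <- max(Latency, Queue) + 3 is discarded; Jitter is fixed at 10.
Latency = Traffic - 2  [with Traffic=5]  = 3
Throughput = -3*Jitter + 2*Traffic + 4  [with Jitter=10, Traffic=5]  = -16
Goodput = Throughput*Latency  [with Throughput=-16, Latency=3]  = -48

-48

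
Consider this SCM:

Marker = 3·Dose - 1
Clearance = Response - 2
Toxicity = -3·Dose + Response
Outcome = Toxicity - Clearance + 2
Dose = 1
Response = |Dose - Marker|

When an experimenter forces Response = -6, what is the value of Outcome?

1

The intervention breaks the incoming arrows to Response: Response = |Dose - Marker| no longer applies, and Response = -6.
Toxicity = -3·Dose + Response  [with Dose=1, Response=-6]  = -9
Clearance = Response - 2  [with Response=-6]  = -8
Outcome = Toxicity - Clearance + 2  [with Toxicity=-9, Clearance=-8]  = 1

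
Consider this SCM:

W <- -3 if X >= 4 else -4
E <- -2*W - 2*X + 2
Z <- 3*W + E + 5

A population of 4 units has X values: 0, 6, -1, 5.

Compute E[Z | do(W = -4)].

-2

Under do(W=-4), W's equation is replaced by W=-4 for every unit. Per-unit Z: 3, -9, 5, -7. Mean = -2.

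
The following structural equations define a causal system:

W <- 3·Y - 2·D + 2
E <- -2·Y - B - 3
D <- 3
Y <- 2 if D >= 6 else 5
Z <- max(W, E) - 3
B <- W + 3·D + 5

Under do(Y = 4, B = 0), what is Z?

The joint intervention fixes Y = 4, B = 0, removing each variable's own equation.
W = 3·Y - 2·D + 2  [with Y=4, D=3]  = 8
E = -2·Y - B - 3  [with Y=4, B=0]  = -11
Z = max(W, E) - 3  [with W=8, E=-11]  = 5

5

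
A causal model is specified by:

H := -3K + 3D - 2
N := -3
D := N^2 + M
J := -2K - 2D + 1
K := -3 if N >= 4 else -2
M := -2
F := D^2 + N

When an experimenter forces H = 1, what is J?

-9

Intervening sets H = 1 and removes its equation (H := -3K + 3D - 2).
No directed path runs from H to J, so J keeps its natural value.
D = N^2 + M  [with N=-3, M=-2]  = 7
K = -3 if N >= 4 else -2  [with N=-3]  = -2
J = -2K - 2D + 1  [with K=-2, D=7]  = -9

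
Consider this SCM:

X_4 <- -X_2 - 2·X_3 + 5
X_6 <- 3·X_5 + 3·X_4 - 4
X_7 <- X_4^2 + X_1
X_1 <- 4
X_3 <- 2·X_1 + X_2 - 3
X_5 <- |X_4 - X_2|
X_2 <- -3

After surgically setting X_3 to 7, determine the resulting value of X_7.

The intervention breaks the incoming arrows to X_3: X_3 <- 2·X_1 + X_2 - 3 no longer applies, and X_3 = 7.
X_4 = -X_2 - 2·X_3 + 5  [with X_2=-3, X_3=7]  = -6
X_7 = X_4^2 + X_1  [with X_4=-6, X_1=4]  = 40

40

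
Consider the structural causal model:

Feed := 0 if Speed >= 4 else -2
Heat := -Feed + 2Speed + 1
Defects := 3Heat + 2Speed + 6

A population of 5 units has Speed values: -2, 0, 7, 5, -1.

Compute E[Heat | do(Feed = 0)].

4.6

do(Feed=0) breaks Feed's dependence on Speed. With Feed=0 fixed, Heat across the units is -3, 1, 15, 11, -1, mean 4.6.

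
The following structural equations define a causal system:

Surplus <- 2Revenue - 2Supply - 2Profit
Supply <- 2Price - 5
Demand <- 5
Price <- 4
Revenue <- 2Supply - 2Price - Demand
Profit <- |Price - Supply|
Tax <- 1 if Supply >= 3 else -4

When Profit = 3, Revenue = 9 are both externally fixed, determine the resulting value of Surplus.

6

Under do(Profit = 3, Revenue = 9), each intervened variable's structural equation is replaced by its fixed value.
Supply = 2Price - 5  [with Price=4]  = 3
Surplus = 2Revenue - 2Supply - 2Profit  [with Revenue=9, Supply=3, Profit=3]  = 6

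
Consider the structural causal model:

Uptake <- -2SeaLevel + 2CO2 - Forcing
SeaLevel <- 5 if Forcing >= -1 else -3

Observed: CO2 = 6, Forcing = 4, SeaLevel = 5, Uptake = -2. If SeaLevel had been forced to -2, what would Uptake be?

The intervention breaks the incoming arrows to SeaLevel: SeaLevel <- 5 if Forcing >= -1 else -3 no longer applies, and SeaLevel = -2.
Uptake = -2SeaLevel + 2CO2 - Forcing  [with SeaLevel=-2, CO2=6, Forcing=4]  = 12

12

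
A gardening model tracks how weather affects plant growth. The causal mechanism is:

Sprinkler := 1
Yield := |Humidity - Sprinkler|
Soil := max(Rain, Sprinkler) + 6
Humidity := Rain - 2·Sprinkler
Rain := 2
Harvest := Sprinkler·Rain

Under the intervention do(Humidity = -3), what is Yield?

4

Intervening sets Humidity = -3 and removes its equation (Humidity := Rain - 2·Sprinkler).
Yield = |Humidity - Sprinkler|  [with Humidity=-3, Sprinkler=1]  = 4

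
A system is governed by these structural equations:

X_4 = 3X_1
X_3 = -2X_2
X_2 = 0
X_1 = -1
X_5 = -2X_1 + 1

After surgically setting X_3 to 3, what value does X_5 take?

do(X_3=3) replaces the equation X_3 = -2X_2 with the constant X_3 = 3.
X_5 is not downstream of the intervention, so its value is determined by the original equations.
X_5 = -2X_1 + 1  [with X_1=-1]  = 3

3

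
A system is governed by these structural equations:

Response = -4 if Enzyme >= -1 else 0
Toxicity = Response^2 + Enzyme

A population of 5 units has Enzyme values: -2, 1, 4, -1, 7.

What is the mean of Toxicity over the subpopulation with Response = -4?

Observing Response=-4 restricts to units where Response's equation naturally yields -4: Enzyme ∈ {1, 4, -1, 7}. In that subpopulation Toxicity = 17, 20, 15, 23, mean 18.75.

18.75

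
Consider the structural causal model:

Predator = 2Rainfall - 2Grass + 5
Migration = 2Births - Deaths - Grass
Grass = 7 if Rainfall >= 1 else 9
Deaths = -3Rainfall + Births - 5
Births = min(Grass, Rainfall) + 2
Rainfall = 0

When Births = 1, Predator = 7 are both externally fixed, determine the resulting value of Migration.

The joint intervention fixes Births = 1, Predator = 7, removing each variable's own equation.
Grass = 7 if Rainfall >= 1 else 9  [with Rainfall=0]  = 9
Deaths = -3Rainfall + Births - 5  [with Rainfall=0, Births=1]  = -4
Migration = 2Births - Deaths - Grass  [with Births=1, Deaths=-4, Grass=9]  = -3

-3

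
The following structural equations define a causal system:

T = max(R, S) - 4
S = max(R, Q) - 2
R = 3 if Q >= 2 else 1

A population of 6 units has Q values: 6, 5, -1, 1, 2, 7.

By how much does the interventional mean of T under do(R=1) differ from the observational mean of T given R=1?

do(R=1) breaks R's dependence on Q. With R=1 fixed, T across the units is 0, -1, -3, -3, -3, 1, mean -1.5.
Observing R=1 restricts to units where R's equation naturally yields 1: Q ∈ {-1, 1}. In that subpopulation T = -3, -3, mean -3.
Difference = -1.5 − (-3) = 1.5.

1.5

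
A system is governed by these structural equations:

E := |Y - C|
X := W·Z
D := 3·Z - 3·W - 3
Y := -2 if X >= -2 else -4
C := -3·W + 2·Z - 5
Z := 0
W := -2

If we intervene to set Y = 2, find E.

1

The intervention breaks the incoming arrows to Y: Y := -2 if X >= -2 else -4 no longer applies, and Y = 2.
C = -3·W + 2·Z - 5  [with W=-2, Z=0]  = 1
E = |Y - C|  [with Y=2, C=1]  = 1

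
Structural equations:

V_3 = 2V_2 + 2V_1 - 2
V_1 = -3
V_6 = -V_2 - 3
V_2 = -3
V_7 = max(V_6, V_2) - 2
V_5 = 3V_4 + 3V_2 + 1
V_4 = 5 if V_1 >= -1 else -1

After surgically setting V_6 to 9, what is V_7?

7

Intervening sets V_6 = 9 and removes its equation (V_6 = -V_2 - 3).
V_7 = max(V_6, V_2) - 2  [with V_6=9, V_2=-3]  = 7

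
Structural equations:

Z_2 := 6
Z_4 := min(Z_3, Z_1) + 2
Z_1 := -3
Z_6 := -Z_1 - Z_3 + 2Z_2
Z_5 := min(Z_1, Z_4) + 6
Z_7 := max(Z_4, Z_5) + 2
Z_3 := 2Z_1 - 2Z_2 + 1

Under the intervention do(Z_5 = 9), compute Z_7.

11

Under do(Z_5=9), the mechanism Z_5 := min(Z_1, Z_4) + 6 is discarded; Z_5 is fixed at 9.
Z_3 = 2Z_1 - 2Z_2 + 1  [with Z_1=-3, Z_2=6]  = -17
Z_4 = min(Z_3, Z_1) + 2  [with Z_3=-17, Z_1=-3]  = -15
Z_7 = max(Z_4, Z_5) + 2  [with Z_4=-15, Z_5=9]  = 11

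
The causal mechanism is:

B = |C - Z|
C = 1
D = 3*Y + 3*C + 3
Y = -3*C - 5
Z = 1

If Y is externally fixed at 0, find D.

6

The intervention breaks the incoming arrows to Y: Y = -3*C - 5 no longer applies, and Y = 0.
D = 3*Y + 3*C + 3  [with Y=0, C=1]  = 6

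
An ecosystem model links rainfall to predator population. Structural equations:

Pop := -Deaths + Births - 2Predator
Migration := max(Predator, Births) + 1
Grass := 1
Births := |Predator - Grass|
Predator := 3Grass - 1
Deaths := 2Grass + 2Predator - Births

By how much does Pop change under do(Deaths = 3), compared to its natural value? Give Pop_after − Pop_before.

2

Under do(Deaths=3), the mechanism Deaths := 2Grass + 2Predator - Births is discarded; Deaths is fixed at 3.
Predator = 3Grass - 1  [with Grass=1]  = 2
Births = |Predator - Grass|  [with Predator=2, Grass=1]  = 1
Pop = -Deaths + Births - 2Predator  [with Deaths=3, Births=1, Predator=2]  = -6
Without intervention: Predator = 3Grass - 1  [with Grass=1]  = 2; Births = |Predator - Grass|  [with Predator=2, Grass=1]  = 1; Deaths = 2Grass + 2Predator - Births  [with Grass=1, Predator=2, Births=1]  = 5; Pop = -Deaths + Births - 2Predator  [with Deaths=5, Births=1, Predator=2]  = -8.
Change = -6 − (-8) = 2.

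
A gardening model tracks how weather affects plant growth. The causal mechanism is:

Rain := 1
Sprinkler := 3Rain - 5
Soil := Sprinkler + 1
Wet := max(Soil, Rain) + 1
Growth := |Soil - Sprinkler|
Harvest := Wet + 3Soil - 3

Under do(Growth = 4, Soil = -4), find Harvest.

-13

The joint intervention fixes Growth = 4, Soil = -4, removing each variable's own equation.
Wet = max(Soil, Rain) + 1  [with Soil=-4, Rain=1]  = 2
Harvest = Wet + 3Soil - 3  [with Wet=2, Soil=-4]  = -13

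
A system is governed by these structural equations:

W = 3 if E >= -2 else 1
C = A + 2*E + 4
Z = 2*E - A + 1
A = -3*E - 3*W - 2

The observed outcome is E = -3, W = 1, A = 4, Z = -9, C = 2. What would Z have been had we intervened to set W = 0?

Under do(W=0), the mechanism W = 3 if E >= -2 else 1 is discarded; W is fixed at 0.
A = -3*E - 3*W - 2  [with E=-3, W=0]  = 7
Z = 2*E - A + 1  [with E=-3, A=7]  = -12

-12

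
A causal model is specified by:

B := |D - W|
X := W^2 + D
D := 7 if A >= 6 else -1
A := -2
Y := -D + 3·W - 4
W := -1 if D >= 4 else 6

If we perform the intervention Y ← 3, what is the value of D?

-1

Under do(Y=3), the mechanism Y := -D + 3·W - 4 is discarded; Y is fixed at 3.
No directed path runs from Y to D, so D keeps its natural value.
D = 7 if A >= 6 else -1  [with A=-2]  = -1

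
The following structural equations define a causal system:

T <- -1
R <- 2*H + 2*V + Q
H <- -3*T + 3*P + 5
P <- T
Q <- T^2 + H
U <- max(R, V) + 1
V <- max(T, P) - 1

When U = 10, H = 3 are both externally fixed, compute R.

6

Setting U = 10, H = 3 by intervention discards those variables' equations.
P = T  [with T=-1]  = -1
Q = T^2 + H  [with T=-1, H=3]  = 4
V = max(T, P) - 1  [with T=-1, P=-1]  = -2
R = 2*H + 2*V + Q  [with H=3, V=-2, Q=4]  = 6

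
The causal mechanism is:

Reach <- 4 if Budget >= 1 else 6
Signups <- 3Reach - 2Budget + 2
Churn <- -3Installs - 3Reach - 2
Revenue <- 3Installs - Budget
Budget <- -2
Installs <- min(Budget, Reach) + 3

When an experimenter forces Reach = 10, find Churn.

-35

do(Reach=10) replaces the equation Reach <- 4 if Budget >= 1 else 6 with the constant Reach = 10.
Installs = min(Budget, Reach) + 3  [with Budget=-2, Reach=10]  = 1
Churn = -3Installs - 3Reach - 2  [with Installs=1, Reach=10]  = -35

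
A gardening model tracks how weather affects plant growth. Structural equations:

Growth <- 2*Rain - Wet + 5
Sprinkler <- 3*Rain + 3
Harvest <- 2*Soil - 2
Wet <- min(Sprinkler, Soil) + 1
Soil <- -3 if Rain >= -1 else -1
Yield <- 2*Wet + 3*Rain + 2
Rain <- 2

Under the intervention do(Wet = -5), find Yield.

Under do(Wet=-5), the mechanism Wet <- min(Sprinkler, Soil) + 1 is discarded; Wet is fixed at -5.
Yield = 2*Wet + 3*Rain + 2  [with Wet=-5, Rain=2]  = -2

-2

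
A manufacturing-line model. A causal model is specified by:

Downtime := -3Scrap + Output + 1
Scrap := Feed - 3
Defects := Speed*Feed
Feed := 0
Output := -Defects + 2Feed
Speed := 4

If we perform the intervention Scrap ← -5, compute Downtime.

Under do(Scrap=-5), the mechanism Scrap := Feed - 3 is discarded; Scrap is fixed at -5.
Defects = Speed*Feed  [with Speed=4, Feed=0]  = 0
Output = -Defects + 2Feed  [with Defects=0, Feed=0]  = 0
Downtime = -3Scrap + Output + 1  [with Scrap=-5, Output=0]  = 16

16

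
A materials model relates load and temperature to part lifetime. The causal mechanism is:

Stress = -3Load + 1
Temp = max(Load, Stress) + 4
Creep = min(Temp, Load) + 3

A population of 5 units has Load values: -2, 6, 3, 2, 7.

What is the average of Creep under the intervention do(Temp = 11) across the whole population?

The intervention sets Temp=11 in all 5 units regardless of Load. Recomputing Creep per unit gives 1, 9, 6, 5, 10; average 6.2.

6.2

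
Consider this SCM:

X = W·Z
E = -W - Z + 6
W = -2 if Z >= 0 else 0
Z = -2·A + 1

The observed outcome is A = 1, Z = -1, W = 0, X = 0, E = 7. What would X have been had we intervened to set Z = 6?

Under do(Z=6), the mechanism Z = -2·A + 1 is discarded; Z is fixed at 6.
W = -2 if Z >= 0 else 0  [with Z=6]  = -2
X = W·Z  [with W=-2, Z=6]  = -12

-12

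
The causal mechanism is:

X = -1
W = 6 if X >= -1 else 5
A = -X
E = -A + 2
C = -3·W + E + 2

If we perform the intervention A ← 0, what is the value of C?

do(A=0) replaces the equation A = -X with the constant A = 0.
W = 6 if X >= -1 else 5  [with X=-1]  = 6
E = -A + 2  [with A=0]  = 2
C = -3·W + E + 2  [with W=6, E=2]  = -14

-14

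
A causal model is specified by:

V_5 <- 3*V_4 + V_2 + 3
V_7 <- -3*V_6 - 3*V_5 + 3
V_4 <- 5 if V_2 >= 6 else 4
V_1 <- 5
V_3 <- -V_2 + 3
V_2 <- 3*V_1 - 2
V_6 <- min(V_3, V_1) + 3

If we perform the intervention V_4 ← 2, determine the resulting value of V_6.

-7

Under do(V_4=2), the mechanism V_4 <- 5 if V_2 >= 6 else 4 is discarded; V_4 is fixed at 2.
Since V_6 is not a descendant of the intervened variable, it is unaffected.
V_2 = 3*V_1 - 2  [with V_1=5]  = 13
V_3 = -V_2 + 3  [with V_2=13]  = -10
V_6 = min(V_3, V_1) + 3  [with V_3=-10, V_1=5]  = -7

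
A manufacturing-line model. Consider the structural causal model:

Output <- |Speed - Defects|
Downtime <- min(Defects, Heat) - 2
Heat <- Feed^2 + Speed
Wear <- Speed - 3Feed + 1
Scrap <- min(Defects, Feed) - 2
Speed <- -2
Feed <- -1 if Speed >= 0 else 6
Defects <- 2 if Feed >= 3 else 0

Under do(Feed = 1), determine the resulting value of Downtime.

-3

do(Feed=1) replaces the equation Feed <- -1 if Speed >= 0 else 6 with the constant Feed = 1.
Heat = Feed^2 + Speed  [with Feed=1, Speed=-2]  = -1
Defects = 2 if Feed >= 3 else 0  [with Feed=1]  = 0
Downtime = min(Defects, Heat) - 2  [with Defects=0, Heat=-1]  = -3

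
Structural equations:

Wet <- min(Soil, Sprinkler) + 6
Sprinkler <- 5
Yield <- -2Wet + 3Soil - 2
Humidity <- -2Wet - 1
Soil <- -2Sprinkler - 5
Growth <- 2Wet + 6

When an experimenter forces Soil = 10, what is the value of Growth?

Under do(Soil=10), the mechanism Soil <- -2Sprinkler - 5 is discarded; Soil is fixed at 10.
Wet = min(Soil, Sprinkler) + 6  [with Soil=10, Sprinkler=5]  = 11
Growth = 2Wet + 6  [with Wet=11]  = 28

28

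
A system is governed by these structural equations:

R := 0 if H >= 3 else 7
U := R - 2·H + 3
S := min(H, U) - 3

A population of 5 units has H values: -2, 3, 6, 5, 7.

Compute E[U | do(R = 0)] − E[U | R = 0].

2.9

Every unit gets R=0 under the intervention. U values become 7, -3, -9, -7, -11; E[U|do(R=0)] = -4.6.
Conditioning on R=0 selects the 4 unit(s) with H ∈ {3, 6, 5, 7}. Their U values: -3, -9, -7, -11. Mean = -7.5.
Difference = -4.6 − (-7.5) = 2.9.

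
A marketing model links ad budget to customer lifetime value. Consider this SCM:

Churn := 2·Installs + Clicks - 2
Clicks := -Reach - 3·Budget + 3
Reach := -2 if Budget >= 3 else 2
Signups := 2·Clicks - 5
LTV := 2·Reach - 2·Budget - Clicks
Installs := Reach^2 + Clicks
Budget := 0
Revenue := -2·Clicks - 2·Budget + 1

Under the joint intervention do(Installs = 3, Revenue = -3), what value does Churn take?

5

The joint intervention fixes Installs = 3, Revenue = -3, removing each variable's own equation.
Reach = -2 if Budget >= 3 else 2  [with Budget=0]  = 2
Clicks = -Reach - 3·Budget + 3  [with Reach=2, Budget=0]  = 1
Churn = 2·Installs + Clicks - 2  [with Installs=3, Clicks=1]  = 5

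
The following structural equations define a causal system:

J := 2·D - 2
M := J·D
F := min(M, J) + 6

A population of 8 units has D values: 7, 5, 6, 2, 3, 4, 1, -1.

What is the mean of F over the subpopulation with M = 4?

5

Observing M=4 restricts to units where M's equation naturally yields 4: D ∈ {2, -1}. In that subpopulation F = 8, 2, mean 5.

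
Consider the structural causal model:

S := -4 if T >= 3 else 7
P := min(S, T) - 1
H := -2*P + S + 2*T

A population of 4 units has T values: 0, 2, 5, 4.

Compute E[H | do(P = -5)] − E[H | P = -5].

2

do(P=-5) breaks P's dependence on T. With P=-5 fixed, H across the units is 17, 21, 16, 14, mean 17.
E[H|P=-5] averages over only the 2 units with P=-5 (T = 5, 4): H = 16, 14, mean 15.
Difference = 17 − 15 = 2.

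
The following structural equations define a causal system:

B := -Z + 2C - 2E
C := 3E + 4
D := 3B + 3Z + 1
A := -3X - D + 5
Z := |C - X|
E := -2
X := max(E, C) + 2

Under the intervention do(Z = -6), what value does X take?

0

Under do(Z=-6), the mechanism Z := |C - X| is discarded; Z is fixed at -6.
Since X is not a descendant of the intervened variable, it is unaffected.
C = 3E + 4  [with E=-2]  = -2
X = max(E, C) + 2  [with E=-2, C=-2]  = 0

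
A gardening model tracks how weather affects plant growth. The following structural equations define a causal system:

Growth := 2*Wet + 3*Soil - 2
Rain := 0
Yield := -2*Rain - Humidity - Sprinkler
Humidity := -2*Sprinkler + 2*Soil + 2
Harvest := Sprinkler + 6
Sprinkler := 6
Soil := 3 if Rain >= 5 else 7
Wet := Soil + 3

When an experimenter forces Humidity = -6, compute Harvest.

Intervening sets Humidity = -6 and removes its equation (Humidity := -2*Sprinkler + 2*Soil + 2).
Harvest is not downstream of the intervention, so its value is determined by the original equations.
Harvest = Sprinkler + 6  [with Sprinkler=6]  = 12

12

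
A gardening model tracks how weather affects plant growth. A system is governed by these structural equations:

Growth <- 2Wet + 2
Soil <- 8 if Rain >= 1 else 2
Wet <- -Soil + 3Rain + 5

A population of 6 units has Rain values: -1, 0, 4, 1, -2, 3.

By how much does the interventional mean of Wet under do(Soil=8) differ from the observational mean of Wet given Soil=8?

-5.5

The intervention sets Soil=8 in all 6 units regardless of Rain. Recomputing Wet per unit gives -6, -3, 9, 0, -9, 6; average -0.5.
E[Wet|Soil=8] averages over only the 3 units with Soil=8 (Rain = 4, 1, 3): Wet = 9, 0, 6, mean 5.
Difference = -0.5 − 5 = -5.5.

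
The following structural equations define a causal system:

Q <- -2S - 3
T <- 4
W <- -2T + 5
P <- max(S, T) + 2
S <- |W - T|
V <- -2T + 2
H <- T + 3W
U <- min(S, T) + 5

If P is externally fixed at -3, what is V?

-6

Intervening sets P = -3 and removes its equation (P <- max(S, T) + 2).
Since V is not a descendant of the intervened variable, it is unaffected.
V = -2T + 2  [with T=4]  = -6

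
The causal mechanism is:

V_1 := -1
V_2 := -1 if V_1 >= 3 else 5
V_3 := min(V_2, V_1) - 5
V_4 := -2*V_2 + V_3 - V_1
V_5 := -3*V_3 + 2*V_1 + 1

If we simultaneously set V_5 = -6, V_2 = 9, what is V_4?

Setting V_5 = -6, V_2 = 9 by intervention discards those variables' equations.
V_3 = min(V_2, V_1) - 5  [with V_2=9, V_1=-1]  = -6
V_4 = -2*V_2 + V_3 - V_1  [with V_2=9, V_3=-6, V_1=-1]  = -23

-23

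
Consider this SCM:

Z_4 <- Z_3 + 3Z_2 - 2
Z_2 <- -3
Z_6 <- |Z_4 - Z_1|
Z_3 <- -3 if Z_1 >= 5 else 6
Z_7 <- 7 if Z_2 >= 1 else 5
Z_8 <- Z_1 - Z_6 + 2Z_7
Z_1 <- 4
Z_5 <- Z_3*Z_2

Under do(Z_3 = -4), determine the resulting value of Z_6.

The intervention breaks the incoming arrows to Z_3: Z_3 <- -3 if Z_1 >= 5 else 6 no longer applies, and Z_3 = -4.
Z_4 = Z_3 + 3Z_2 - 2  [with Z_3=-4, Z_2=-3]  = -15
Z_6 = |Z_4 - Z_1|  [with Z_4=-15, Z_1=4]  = 19

19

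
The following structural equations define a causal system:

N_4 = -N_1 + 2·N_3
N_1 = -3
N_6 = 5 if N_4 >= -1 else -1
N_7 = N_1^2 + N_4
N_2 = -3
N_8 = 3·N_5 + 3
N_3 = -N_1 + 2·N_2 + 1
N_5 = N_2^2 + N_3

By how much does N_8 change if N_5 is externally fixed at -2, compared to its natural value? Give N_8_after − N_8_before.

-27

do(N_5=-2) replaces the equation N_5 = N_2^2 + N_3 with the constant N_5 = -2.
N_8 = 3·N_5 + 3  [with N_5=-2]  = -3
Without intervention: N_3 = -N_1 + 2·N_2 + 1  [with N_1=-3, N_2=-3]  = -2; N_5 = N_2^2 + N_3  [with N_2=-3, N_3=-2]  = 7; N_8 = 3·N_5 + 3  [with N_5=7]  = 24.
Change = -3 − 24 = -27.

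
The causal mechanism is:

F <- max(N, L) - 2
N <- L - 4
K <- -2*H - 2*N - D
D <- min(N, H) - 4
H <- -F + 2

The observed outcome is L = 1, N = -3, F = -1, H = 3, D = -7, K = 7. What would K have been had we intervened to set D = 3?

The intervention breaks the incoming arrows to D: D <- min(N, H) - 4 no longer applies, and D = 3.
N = L - 4  [with L=1]  = -3
F = max(N, L) - 2  [with N=-3, L=1]  = -1
H = -F + 2  [with F=-1]  = 3
K = -2*H - 2*N - D  [with H=3, N=-3, D=3]  = -3

-3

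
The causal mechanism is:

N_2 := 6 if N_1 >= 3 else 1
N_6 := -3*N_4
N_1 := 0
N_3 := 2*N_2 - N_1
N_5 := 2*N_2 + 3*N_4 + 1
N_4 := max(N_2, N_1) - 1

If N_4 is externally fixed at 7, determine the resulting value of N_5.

24

Intervening sets N_4 = 7 and removes its equation (N_4 := max(N_2, N_1) - 1).
N_2 = 6 if N_1 >= 3 else 1  [with N_1=0]  = 1
N_5 = 2*N_2 + 3*N_4 + 1  [with N_2=1, N_4=7]  = 24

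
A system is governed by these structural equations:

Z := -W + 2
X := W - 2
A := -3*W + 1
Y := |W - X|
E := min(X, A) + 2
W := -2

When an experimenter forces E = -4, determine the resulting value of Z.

4

The intervention breaks the incoming arrows to E: E := min(X, A) + 2 no longer applies, and E = -4.
Since Z is not a descendant of the intervened variable, it is unaffected.
Z = -W + 2  [with W=-2]  = 4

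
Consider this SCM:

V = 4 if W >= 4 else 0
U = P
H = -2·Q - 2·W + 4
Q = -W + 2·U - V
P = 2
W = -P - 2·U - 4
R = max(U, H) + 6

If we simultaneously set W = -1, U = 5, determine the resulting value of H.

-16

Setting W = -1, U = 5 by intervention discards those variables' equations.
V = 4 if W >= 4 else 0  [with W=-1]  = 0
Q = -W + 2·U - V  [with W=-1, U=5, V=0]  = 11
H = -2·Q - 2·W + 4  [with Q=11, W=-1]  = -16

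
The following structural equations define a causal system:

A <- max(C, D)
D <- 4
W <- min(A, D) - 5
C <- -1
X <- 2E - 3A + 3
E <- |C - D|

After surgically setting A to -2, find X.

19

Under do(A=-2), the mechanism A <- max(C, D) is discarded; A is fixed at -2.
E = |C - D|  [with C=-1, D=4]  = 5
X = 2E - 3A + 3  [with E=5, A=-2]  = 19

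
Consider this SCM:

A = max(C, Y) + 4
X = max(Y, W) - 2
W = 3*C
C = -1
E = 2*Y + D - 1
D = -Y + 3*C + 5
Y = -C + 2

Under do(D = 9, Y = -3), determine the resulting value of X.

-5

The joint intervention fixes D = 9, Y = -3, removing each variable's own equation.
W = 3*C  [with C=-1]  = -3
X = max(Y, W) - 2  [with Y=-3, W=-3]  = -5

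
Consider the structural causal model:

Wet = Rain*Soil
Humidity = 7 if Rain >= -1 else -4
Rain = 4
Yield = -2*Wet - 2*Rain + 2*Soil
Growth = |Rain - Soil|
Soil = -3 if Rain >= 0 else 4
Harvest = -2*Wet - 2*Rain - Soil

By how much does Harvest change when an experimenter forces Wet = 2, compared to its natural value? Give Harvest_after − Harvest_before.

The intervention breaks the incoming arrows to Wet: Wet = Rain*Soil no longer applies, and Wet = 2.
Soil = -3 if Rain >= 0 else 4  [with Rain=4]  = -3
Harvest = -2*Wet - 2*Rain - Soil  [with Wet=2, Rain=4, Soil=-3]  = -9
Without intervention: Soil = -3 if Rain >= 0 else 4  [with Rain=4]  = -3; Wet = Rain*Soil  [with Rain=4, Soil=-3]  = -12; Harvest = -2*Wet - 2*Rain - Soil  [with Wet=-12, Rain=4, Soil=-3]  = 19.
Change = -9 − 19 = -28.

-28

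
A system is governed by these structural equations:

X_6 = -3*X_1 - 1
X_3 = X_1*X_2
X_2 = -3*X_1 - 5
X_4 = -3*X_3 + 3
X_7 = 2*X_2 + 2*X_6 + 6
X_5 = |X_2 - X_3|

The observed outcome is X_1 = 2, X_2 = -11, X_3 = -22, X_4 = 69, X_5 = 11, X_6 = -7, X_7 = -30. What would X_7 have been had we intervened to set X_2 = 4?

Under do(X_2=4), the mechanism X_2 = -3*X_1 - 5 is discarded; X_2 is fixed at 4.
X_6 = -3*X_1 - 1  [with X_1=2]  = -7
X_7 = 2*X_2 + 2*X_6 + 6  [with X_2=4, X_6=-7]  = 0

0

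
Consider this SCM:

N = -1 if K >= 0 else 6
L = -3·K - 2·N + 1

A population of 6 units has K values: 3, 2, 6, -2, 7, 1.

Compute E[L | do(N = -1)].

-5.5

Under do(N=-1), N's equation is replaced by N=-1 for every unit. Per-unit L: -6, -3, -15, 9, -18, 0. Mean = -5.5.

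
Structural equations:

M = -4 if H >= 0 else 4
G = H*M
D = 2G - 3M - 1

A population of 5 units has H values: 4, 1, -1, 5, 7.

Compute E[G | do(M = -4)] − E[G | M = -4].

4.2

Under do(M=-4), M's equation is replaced by M=-4 for every unit. Per-unit G: -16, -4, 4, -20, -28. Mean = -12.8.
Observing M=-4 restricts to units where M's equation naturally yields -4: H ∈ {4, 1, 5, 7}. In that subpopulation G = -16, -4, -20, -28, mean -17.
Difference = -12.8 − (-17) = 4.2.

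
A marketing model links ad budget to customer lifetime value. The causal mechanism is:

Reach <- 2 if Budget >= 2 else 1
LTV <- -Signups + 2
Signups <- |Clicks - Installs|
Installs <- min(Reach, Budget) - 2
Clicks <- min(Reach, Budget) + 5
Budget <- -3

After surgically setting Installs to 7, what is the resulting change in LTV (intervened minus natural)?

2

Under do(Installs=7), the mechanism Installs <- min(Reach, Budget) - 2 is discarded; Installs is fixed at 7.
Reach = 2 if Budget >= 2 else 1  [with Budget=-3]  = 1
Clicks = min(Reach, Budget) + 5  [with Reach=1, Budget=-3]  = 2
Signups = |Clicks - Installs|  [with Clicks=2, Installs=7]  = 5
LTV = -Signups + 2  [with Signups=5]  = -3
Without intervention: Reach = 2 if Budget >= 2 else 1  [with Budget=-3]  = 1; Clicks = min(Reach, Budget) + 5  [with Reach=1, Budget=-3]  = 2; Installs = min(Reach, Budget) - 2  [with Reach=1, Budget=-3]  = -5; Signups = |Clicks - Installs|  [with Clicks=2, Installs=-5]  = 7; LTV = -Signups + 2  [with Signups=7]  = -5.
Change = -3 − (-5) = 2.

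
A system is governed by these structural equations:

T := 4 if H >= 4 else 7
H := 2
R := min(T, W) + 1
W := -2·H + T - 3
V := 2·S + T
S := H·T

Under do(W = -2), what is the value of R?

-1

The intervention breaks the incoming arrows to W: W := -2·H + T - 3 no longer applies, and W = -2.
T = 4 if H >= 4 else 7  [with H=2]  = 7
R = min(T, W) + 1  [with T=7, W=-2]  = -1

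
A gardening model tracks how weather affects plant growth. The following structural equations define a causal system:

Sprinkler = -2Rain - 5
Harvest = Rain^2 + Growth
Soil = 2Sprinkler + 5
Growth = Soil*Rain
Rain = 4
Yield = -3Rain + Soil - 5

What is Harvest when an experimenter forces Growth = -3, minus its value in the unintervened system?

81

Under do(Growth=-3), the mechanism Growth = Soil*Rain is discarded; Growth is fixed at -3.
Harvest = Rain^2 + Growth  [with Rain=4, Growth=-3]  = 13
Without intervention: Sprinkler = -2Rain - 5  [with Rain=4]  = -13; Soil = 2Sprinkler + 5  [with Sprinkler=-13]  = -21; Growth = Soil*Rain  [with Soil=-21, Rain=4]  = -84; Harvest = Rain^2 + Growth  [with Rain=4, Growth=-84]  = -68.
Change = 13 − (-68) = 81.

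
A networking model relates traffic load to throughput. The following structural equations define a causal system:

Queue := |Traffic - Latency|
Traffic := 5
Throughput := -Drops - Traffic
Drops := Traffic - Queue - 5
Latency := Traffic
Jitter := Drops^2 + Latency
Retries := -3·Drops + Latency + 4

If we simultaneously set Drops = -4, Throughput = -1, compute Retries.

Setting Drops = -4, Throughput = -1 by intervention discards those variables' equations.
Latency = Traffic  [with Traffic=5]  = 5
Retries = -3·Drops + Latency + 4  [with Drops=-4, Latency=5]  = 21

21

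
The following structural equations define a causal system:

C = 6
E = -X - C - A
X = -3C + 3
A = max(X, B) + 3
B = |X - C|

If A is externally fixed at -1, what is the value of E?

Intervening sets A = -1 and removes its equation (A = max(X, B) + 3).
X = -3C + 3  [with C=6]  = -15
E = -X - C - A  [with X=-15, C=6, A=-1]  = 10

10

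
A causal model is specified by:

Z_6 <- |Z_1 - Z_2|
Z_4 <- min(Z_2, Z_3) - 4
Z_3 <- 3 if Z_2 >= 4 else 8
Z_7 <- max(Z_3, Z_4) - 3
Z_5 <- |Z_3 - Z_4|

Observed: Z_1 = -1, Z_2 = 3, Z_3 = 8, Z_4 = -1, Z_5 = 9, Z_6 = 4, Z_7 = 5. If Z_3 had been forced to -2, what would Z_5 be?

do(Z_3=-2) replaces the equation Z_3 <- 3 if Z_2 >= 4 else 8 with the constant Z_3 = -2.
Z_4 = min(Z_2, Z_3) - 4  [with Z_2=3, Z_3=-2]  = -6
Z_5 = |Z_3 - Z_4|  [with Z_3=-2, Z_4=-6]  = 4

4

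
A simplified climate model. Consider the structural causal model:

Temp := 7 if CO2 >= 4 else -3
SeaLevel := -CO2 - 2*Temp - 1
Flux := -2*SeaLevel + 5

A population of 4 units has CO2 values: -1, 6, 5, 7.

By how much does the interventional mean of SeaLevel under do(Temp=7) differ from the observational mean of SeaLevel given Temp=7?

Under do(Temp=7), Temp's equation is replaced by Temp=7 for every unit. Per-unit SeaLevel: -14, -21, -20, -22. Mean = -19.25.
Conditioning on Temp=7 selects the 3 unit(s) with CO2 ∈ {6, 5, 7}. Their SeaLevel values: -21, -20, -22. Mean = -21.
Difference = -19.25 − (-21) = 1.75.

1.75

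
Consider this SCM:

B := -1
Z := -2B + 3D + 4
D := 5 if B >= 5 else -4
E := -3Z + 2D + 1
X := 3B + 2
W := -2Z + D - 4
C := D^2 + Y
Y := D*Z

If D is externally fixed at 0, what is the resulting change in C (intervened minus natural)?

do(D=0) replaces the equation D := 5 if B >= 5 else -4 with the constant D = 0.
Z = -2B + 3D + 4  [with B=-1, D=0]  = 6
Y = D*Z  [with D=0, Z=6]  = 0
C = D^2 + Y  [with D=0, Y=0]  = 0
Without intervention: D = 5 if B >= 5 else -4  [with B=-1]  = -4; Z = -2B + 3D + 4  [with B=-1, D=-4]  = -6; Y = D*Z  [with D=-4, Z=-6]  = 24; C = D^2 + Y  [with D=-4, Y=24]  = 40.
Change = 0 − 40 = -40.

-40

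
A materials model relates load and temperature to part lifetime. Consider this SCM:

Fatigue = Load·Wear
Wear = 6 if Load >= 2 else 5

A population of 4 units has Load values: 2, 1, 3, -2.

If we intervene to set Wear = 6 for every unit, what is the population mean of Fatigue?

do(Wear=6) breaks Wear's dependence on Load. With Wear=6 fixed, Fatigue across the units is 12, 6, 18, -12, mean 6.

6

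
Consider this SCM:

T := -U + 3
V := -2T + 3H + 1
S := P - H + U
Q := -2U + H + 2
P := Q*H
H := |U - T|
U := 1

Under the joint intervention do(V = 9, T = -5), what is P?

36

The joint intervention fixes V = 9, T = -5, removing each variable's own equation.
H = |U - T|  [with U=1, T=-5]  = 6
Q = -2U + H + 2  [with U=1, H=6]  = 6
P = Q*H  [with Q=6, H=6]  = 36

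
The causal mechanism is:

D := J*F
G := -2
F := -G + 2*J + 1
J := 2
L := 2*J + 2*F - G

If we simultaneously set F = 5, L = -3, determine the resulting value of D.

10

Setting F = 5, L = -3 by intervention discards those variables' equations.
D = J*F  [with J=2, F=5]  = 10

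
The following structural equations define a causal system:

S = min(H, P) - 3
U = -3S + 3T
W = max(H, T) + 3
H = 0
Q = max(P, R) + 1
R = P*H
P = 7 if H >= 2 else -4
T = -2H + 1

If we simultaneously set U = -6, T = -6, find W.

Under do(U = -6, T = -6), each intervened variable's structural equation is replaced by its fixed value.
W = max(H, T) + 3  [with H=0, T=-6]  = 3

3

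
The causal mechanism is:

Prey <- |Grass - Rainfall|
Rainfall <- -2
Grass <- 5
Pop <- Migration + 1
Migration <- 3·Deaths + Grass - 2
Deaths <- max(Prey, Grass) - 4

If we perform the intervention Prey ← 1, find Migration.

do(Prey=1) replaces the equation Prey <- |Grass - Rainfall| with the constant Prey = 1.
Deaths = max(Prey, Grass) - 4  [with Prey=1, Grass=5]  = 1
Migration = 3·Deaths + Grass - 2  [with Deaths=1, Grass=5]  = 6

6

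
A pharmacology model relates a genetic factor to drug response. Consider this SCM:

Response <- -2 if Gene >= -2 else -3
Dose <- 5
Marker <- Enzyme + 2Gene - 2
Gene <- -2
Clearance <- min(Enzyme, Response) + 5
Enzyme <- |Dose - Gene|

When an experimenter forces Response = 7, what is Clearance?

The intervention breaks the incoming arrows to Response: Response <- -2 if Gene >= -2 else -3 no longer applies, and Response = 7.
Enzyme = |Dose - Gene|  [with Dose=5, Gene=-2]  = 7
Clearance = min(Enzyme, Response) + 5  [with Enzyme=7, Response=7]  = 12

12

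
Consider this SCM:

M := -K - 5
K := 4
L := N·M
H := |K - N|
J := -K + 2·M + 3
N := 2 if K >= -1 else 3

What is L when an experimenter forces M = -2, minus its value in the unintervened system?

14

Under do(M=-2), the mechanism M := -K - 5 is discarded; M is fixed at -2.
N = 2 if K >= -1 else 3  [with K=4]  = 2
L = N·M  [with N=2, M=-2]  = -4
Without intervention: M = -K - 5  [with K=4]  = -9; N = 2 if K >= -1 else 3  [with K=4]  = 2; L = N·M  [with N=2, M=-9]  = -18.
Change = -4 − (-18) = 14.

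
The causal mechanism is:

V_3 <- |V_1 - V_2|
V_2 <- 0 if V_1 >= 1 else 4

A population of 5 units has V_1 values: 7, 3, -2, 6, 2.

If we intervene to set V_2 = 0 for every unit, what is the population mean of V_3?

4

Under do(V_2=0), V_2's equation is replaced by V_2=0 for every unit. Per-unit V_3: 7, 3, 2, 6, 2. Mean = 4.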